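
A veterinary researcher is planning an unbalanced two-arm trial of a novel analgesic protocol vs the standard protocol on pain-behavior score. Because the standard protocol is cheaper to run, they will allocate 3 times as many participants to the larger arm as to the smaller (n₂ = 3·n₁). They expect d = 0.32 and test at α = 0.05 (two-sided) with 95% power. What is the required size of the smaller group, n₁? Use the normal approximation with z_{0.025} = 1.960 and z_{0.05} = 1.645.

With allocation ratio k = n₂/n₁ = 3, Var(x̄₁−x̄₂) = σ²(1/n₁ + 1/(k·n₁)) = σ²·(k+1)/(k·n₁).
So n₁ = (1 + 1/k)·((z_{α/2} + z_β)/d)² = 1.333 × (3.605/0.32)².
n₁ = 1.333 × 126.91 = 169.2.
Round up: n₁ = 170, giving n₂ = 3 × 170 = 510.

n₁ = 170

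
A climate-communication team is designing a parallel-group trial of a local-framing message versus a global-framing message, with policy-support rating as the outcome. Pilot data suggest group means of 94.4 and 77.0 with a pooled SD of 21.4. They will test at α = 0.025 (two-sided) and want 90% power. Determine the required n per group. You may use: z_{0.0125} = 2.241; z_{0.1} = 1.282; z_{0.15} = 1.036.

Cohen's d = |M₁ − M₂| / SD_pooled = |94.4 − 77.0| / 21.4 = 17.4 / 21.4 = 0.813.
For two independent groups with equal n: n = 2·((z_{α/2} + z_β) / d)².
z_{α/2} + z_β = 2.241 + 1.282 = 3.523.
n = 2 × (3.523 / 0.813)² = 2 × 4.333² = 2 × 18.78 = 37.6.
Round up to the next whole participant.

n = 38 per group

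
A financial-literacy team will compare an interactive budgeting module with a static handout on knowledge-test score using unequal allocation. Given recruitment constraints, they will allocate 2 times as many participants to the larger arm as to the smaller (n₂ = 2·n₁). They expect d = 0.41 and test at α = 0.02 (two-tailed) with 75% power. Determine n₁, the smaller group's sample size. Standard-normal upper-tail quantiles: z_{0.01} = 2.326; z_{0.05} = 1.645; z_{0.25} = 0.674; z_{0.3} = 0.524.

With allocation ratio k = n₂/n₁ = 2, Var(x̄₁−x̄₂) = σ²(1/n₁ + 1/(k·n₁)) = σ²·(k+1)/(k·n₁).
So n₁ = (1 + 1/k)·((z_{α/2} + z_β)/d)² = 1.500 × (3.000/0.41)².
n₁ = 1.500 × 53.54 = 80.3.
Round up: n₁ = 81, giving n₂ = 2 × 81 = 162.

n₁ = 81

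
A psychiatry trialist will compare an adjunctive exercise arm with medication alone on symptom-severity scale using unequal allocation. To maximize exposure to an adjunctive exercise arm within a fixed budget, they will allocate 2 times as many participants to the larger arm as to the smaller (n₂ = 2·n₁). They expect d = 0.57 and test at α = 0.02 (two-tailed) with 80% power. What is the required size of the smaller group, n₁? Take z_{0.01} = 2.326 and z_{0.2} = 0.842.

With allocation ratio k = n₂/n₁ = 2, Var(x̄₁−x̄₂) = σ²(1/n₁ + 1/(k·n₁)) = σ²·(k+1)/(k·n₁).
So n₁ = (1 + 1/k)·((z_{α/2} + z_β)/d)² = 1.500 × (3.168/0.57)².
n₁ = 1.500 × 30.89 = 46.3.
Round up: n₁ = 47, giving n₂ = 2 × 47 = 94.

n₁ = 47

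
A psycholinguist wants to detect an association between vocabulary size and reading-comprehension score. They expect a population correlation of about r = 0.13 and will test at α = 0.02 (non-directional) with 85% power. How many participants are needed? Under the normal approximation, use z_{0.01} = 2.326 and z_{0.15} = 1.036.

Fisher's z: C = ½·ln((1+r)/(1−r)) = ½·ln(1.2989) = 0.1307.
n = ((z_{α/2} + z_β)/C)² + 3.
(2.326 + 1.036) / 0.1307 = 3.362 / 0.1307 = 25.723.
n = 25.723² + 3 = 661.67 + 3 = 664.7.
Round up.

n = 665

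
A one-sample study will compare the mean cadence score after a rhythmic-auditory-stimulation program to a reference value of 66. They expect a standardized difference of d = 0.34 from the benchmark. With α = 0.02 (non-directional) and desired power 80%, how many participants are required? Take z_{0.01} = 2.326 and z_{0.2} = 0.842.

n = 87

For a one-sample test: n = ((z_{α/2} + z_β) / d)².
z_{α/2} + z_β = 2.326 + 0.842 = 3.168.
n = (3.168 / 0.34)² = 9.318² = 86.82.
Round up.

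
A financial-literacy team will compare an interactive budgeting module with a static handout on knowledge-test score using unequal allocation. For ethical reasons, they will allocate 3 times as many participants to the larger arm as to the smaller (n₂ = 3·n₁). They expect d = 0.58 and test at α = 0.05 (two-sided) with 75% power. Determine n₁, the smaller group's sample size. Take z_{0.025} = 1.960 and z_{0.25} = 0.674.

With allocation ratio k = n₂/n₁ = 3, Var(x̄₁−x̄₂) = σ²(1/n₁ + 1/(k·n₁)) = σ²·(k+1)/(k·n₁).
So n₁ = (1 + 1/k)·((z_{α/2} + z_β)/d)² = 1.333 × (2.634/0.58)².
n₁ = 1.333 × 20.62 = 27.5.
Round up: n₁ = 28, giving n₂ = 3 × 28 = 84.

n₁ = 28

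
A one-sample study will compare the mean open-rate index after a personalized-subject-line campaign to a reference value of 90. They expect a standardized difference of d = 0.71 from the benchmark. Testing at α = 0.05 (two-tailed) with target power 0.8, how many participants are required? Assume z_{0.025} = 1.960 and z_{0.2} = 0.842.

For a one-sample test: n = ((z_{α/2} + z_β) / d)².
z_{α/2} + z_β = 1.960 + 0.842 = 2.802.
n = (2.802 / 0.71)² = 3.946² = 15.57.
Round up.

n = 16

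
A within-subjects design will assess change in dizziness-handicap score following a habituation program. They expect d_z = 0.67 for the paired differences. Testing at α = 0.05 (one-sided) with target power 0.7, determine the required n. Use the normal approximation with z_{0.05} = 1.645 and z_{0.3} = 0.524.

For a paired (one-sample on differences) test: n = ((z_{α} + z_β) / d)².
z_{α} + z_β = 1.645 + 0.524 = 2.169.
n = (2.169 / 0.67)² = 3.237² = 10.48.
Round up.

n = 11 pairs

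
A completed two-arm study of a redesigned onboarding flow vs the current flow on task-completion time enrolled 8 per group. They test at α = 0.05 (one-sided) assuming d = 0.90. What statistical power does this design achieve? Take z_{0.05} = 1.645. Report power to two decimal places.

For two equal groups, power = Φ(d·√(n/2) − z_{α}).
d·√(n/2) = 0.90 × √(8/2) = 0.90 × 2.000 = 1.800.
z_β = 1.800 − 1.645 = 0.155.
Power = Φ(0.155) = 0.562.

power ≈ 0.56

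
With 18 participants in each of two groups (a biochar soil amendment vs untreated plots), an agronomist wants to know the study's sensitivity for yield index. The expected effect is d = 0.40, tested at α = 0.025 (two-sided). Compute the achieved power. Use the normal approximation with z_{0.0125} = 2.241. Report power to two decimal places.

For two equal groups, power = Φ(d·√(n/2) − z_{α/2}).
d·√(n/2) = 0.40 × √(18/2) = 0.40 × 3.000 = 1.200.
z_β = 1.200 − 2.241 = -1.041.
Power = Φ(-1.041) = 0.149.

power ≈ 0.15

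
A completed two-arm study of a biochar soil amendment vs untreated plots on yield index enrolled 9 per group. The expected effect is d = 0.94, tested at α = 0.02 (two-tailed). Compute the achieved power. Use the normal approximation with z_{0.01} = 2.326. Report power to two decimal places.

power ≈ 0.37

For two equal groups, power = Φ(d·√(n/2) − z_{α/2}).
d·√(n/2) = 0.94 × √(9/2) = 0.94 × 2.121 = 1.994.
z_β = 1.994 − 2.326 = -0.332.
Power = Φ(-0.332) = 0.370.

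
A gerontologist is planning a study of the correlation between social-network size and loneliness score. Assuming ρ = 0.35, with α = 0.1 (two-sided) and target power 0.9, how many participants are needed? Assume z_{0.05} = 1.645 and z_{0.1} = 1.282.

Fisher's z: C = ½·ln((1+r)/(1−r)) = ½·ln(2.0769) = 0.3654.
n = ((z_{α/2} + z_β)/C)² + 3.
(1.645 + 1.282) / 0.3654 = 2.927 / 0.3654 = 8.010.
n = 8.010² + 3 = 64.17 + 3 = 67.2.
Round up.

n = 68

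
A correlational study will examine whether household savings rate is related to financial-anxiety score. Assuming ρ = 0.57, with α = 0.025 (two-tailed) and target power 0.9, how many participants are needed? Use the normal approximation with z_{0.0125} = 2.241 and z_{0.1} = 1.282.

n = 33

Fisher's z: C = ½·ln((1+r)/(1−r)) = ½·ln(3.6512) = 0.6475.
n = ((z_{α/2} + z_β)/C)² + 3.
(2.241 + 1.282) / 0.6475 = 3.523 / 0.6475 = 5.441.
n = 5.441² + 3 = 29.60 + 3 = 32.6.
Round up.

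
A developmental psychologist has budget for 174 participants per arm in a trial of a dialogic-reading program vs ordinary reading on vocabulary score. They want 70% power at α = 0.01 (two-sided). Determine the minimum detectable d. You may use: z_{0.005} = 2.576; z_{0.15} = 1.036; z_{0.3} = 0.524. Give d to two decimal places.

d_min ≈ 0.33

For two independent groups of n = 174 each: d_min = (z_{α/2} + z_β)·√(2/n).
z-sum = 2.576 + 0.524 = 3.100.
d_min = 3.100 × √(2/174) = 3.100 × 0.1072 = 0.332.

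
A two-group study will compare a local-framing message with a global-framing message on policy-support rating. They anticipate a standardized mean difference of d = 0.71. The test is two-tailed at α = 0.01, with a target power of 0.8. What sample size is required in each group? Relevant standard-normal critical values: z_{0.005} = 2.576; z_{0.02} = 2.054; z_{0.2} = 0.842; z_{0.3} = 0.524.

For two independent groups with equal n: n = 2·((z_{α/2} + z_β) / d)².
z_{α/2} + z_β = 2.576 + 0.842 = 3.418.
n = 2 × (3.418 / 0.71)² = 2 × 4.814² = 2 × 23.18 = 46.4.
Round up to the next whole participant.

n = 47 per group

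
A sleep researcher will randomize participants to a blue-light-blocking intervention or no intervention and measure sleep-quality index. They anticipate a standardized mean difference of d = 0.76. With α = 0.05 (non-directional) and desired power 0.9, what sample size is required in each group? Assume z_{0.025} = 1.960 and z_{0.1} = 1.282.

n = 37 per group

For two independent groups with equal n: n = 2·((z_{α/2} + z_β) / d)².
z_{α/2} + z_β = 1.960 + 1.282 = 3.242.
n = 2 × (3.242 / 0.76)² = 2 × 4.266² = 2 × 18.20 = 36.4.
Round up to the next whole participant.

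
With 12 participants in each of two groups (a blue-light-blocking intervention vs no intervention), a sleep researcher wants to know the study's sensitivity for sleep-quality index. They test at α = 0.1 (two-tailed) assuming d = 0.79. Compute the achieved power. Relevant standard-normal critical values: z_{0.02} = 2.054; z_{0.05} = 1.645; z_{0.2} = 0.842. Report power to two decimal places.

power ≈ 0.61

For two equal groups, power = Φ(d·√(n/2) − z_{α/2}).
d·√(n/2) = 0.79 × √(12/2) = 0.79 × 2.449 = 1.935.
z_β = 1.935 − 1.645 = 0.290.
Power = Φ(0.290) = 0.614.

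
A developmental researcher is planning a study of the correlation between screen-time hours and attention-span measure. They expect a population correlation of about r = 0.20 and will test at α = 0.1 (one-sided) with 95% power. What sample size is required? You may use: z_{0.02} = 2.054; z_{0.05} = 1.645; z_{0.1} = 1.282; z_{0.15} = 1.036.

Fisher's z: C = ½·ln((1+r)/(1−r)) = ½·ln(1.5000) = 0.2027.
n = ((z_{α} + z_β)/C)² + 3.
(1.282 + 1.645) / 0.2027 = 2.927 / 0.2027 = 14.440.
n = 14.440² + 3 = 208.52 + 3 = 211.5.
Round up.

n = 212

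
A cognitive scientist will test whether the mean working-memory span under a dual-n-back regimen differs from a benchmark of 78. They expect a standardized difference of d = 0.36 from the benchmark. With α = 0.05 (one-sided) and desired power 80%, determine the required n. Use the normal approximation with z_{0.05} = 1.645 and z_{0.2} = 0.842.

n = 48

For a one-sample test: n = ((z_{α} + z_β) / d)².
z_{α} + z_β = 1.645 + 0.842 = 2.487.
n = (2.487 / 0.36)² = 6.908² = 47.73.
Round up.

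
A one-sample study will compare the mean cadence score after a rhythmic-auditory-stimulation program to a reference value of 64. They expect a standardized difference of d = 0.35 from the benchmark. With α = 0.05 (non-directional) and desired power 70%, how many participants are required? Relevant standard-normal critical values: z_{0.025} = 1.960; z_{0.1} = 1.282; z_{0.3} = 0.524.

n = 51

For a one-sample test: n = ((z_{α/2} + z_β) / d)².
z_{α/2} + z_β = 1.960 + 0.524 = 2.484.
n = (2.484 / 0.35)² = 7.097² = 50.37.
Round up.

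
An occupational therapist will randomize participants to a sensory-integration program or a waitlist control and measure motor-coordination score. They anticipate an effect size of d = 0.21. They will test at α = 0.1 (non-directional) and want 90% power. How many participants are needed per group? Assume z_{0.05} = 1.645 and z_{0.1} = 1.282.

For two independent groups with equal n: n = 2·((z_{α/2} + z_β) / d)².
z_{α/2} + z_β = 1.645 + 1.282 = 2.927.
n = 2 × (2.927 / 0.21)² = 2 × 13.938² = 2 × 194.27 = 388.5.
Round up to the next whole participant.

n = 389 per group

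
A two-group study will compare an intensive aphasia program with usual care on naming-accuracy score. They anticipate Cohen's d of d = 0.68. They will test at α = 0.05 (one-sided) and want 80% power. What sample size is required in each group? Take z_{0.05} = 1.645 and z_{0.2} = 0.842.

For two independent groups with equal n: n = 2·((z_{α} + z_β) / d)².
z_{α} + z_β = 1.645 + 0.842 = 2.487.
n = 2 × (2.487 / 0.68)² = 2 × 3.657² = 2 × 13.38 = 26.8.
Round up to the next whole participant.

n = 27 per group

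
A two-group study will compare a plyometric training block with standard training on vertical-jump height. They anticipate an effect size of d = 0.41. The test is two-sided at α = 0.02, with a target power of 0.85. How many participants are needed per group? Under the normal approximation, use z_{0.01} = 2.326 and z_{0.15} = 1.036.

For two independent groups with equal n: n = 2·((z_{α/2} + z_β) / d)².
z_{α/2} + z_β = 2.326 + 1.036 = 3.362.
n = 2 × (3.362 / 0.41)² = 2 × 8.200² = 2 × 67.24 = 134.5.
Round up to the next whole participant.

n = 135 per group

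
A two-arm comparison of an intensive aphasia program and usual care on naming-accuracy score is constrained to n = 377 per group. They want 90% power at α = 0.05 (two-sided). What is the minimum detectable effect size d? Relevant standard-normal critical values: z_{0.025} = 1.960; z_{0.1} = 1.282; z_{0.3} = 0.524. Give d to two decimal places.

For two independent groups of n = 377 each: d_min = (z_{α/2} + z_β)·√(2/n).
z-sum = 1.960 + 1.282 = 3.242.
d_min = 3.242 × √(2/377) = 3.242 × 0.0728 = 0.236.

d_min ≈ 0.24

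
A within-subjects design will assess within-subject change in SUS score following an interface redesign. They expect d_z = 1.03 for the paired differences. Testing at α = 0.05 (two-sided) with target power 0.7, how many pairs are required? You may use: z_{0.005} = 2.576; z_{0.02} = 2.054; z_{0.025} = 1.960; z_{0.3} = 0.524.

For a paired (one-sample on differences) test: n = ((z_{α/2} + z_β) / d)².
z_{α/2} + z_β = 1.960 + 0.524 = 2.484.
n = (2.484 / 1.03)² = 2.412² = 5.82.
Round up.

n = 6 pairs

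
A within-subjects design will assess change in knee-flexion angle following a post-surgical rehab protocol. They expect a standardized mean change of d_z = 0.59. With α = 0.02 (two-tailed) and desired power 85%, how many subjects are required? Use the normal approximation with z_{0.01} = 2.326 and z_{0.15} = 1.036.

For a paired (one-sample on differences) test: n = ((z_{α/2} + z_β) / d)².
z_{α/2} + z_β = 2.326 + 1.036 = 3.362.
n = (3.362 / 0.59)² = 5.698² = 32.47.
Round up.

n = 33 pairs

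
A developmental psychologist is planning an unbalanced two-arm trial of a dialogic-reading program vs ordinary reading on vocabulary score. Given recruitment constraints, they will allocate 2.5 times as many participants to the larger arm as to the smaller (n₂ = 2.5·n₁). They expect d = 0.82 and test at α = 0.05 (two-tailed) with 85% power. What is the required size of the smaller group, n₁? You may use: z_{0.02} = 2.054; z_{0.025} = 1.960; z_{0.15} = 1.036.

n₁ = 19

With allocation ratio k = n₂/n₁ = 2.5, Var(x̄₁−x̄₂) = σ²(1/n₁ + 1/(k·n₁)) = σ²·(k+1)/(k·n₁).
So n₁ = (1 + 1/k)·((z_{α/2} + z_β)/d)² = 1.400 × (2.996/0.82)².
n₁ = 1.400 × 13.35 = 18.7.
Round up: n₁ = 19, giving n₂ = ⌈2.5 × 19⌉ = ⌈47.5⌉ = 48.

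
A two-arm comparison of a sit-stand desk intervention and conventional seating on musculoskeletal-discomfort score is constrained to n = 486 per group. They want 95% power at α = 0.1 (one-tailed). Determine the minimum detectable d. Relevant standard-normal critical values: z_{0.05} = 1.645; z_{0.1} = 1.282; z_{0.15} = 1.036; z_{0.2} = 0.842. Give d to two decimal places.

For two independent groups of n = 486 each: d_min = (z_{α} + z_β)·√(2/n).
z-sum = 1.282 + 1.645 = 2.927.
d_min = 2.927 × √(2/486) = 2.927 × 0.0642 = 0.188.

d_min ≈ 0.19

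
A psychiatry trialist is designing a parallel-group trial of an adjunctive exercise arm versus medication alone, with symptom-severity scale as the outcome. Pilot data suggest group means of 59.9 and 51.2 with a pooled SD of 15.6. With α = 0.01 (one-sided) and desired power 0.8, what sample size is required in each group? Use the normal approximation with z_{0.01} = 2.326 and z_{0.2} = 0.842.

n = 65 per group

Cohen's d = |M₁ − M₂| / SD_pooled = |59.9 − 51.2| / 15.6 = 8.7 / 15.6 = 0.558.
For two independent groups with equal n: n = 2·((z_{α} + z_β) / d)².
z_{α} + z_β = 2.326 + 0.842 = 3.168.
n = 2 × (3.168 / 0.558)² = 2 × 5.677² = 2 × 32.23 = 64.5.
Round up to the next whole participant.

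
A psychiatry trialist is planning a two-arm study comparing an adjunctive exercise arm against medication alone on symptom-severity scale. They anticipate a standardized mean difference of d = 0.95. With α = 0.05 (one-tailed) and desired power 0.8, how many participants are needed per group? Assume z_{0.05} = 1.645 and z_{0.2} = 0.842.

For two independent groups with equal n: n = 2·((z_{α} + z_β) / d)².
z_{α} + z_β = 1.645 + 0.842 = 2.487.
n = 2 × (2.487 / 0.95)² = 2 × 2.618² = 2 × 6.85 = 13.7.
Round up to the next whole participant.

n = 14 per group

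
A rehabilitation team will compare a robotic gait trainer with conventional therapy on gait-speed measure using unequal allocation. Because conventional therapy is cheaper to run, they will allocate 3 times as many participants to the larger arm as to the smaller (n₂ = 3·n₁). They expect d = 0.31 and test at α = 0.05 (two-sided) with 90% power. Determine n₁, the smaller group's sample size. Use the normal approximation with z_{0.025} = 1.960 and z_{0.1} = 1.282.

With allocation ratio k = n₂/n₁ = 3, Var(x̄₁−x̄₂) = σ²(1/n₁ + 1/(k·n₁)) = σ²·(k+1)/(k·n₁).
So n₁ = (1 + 1/k)·((z_{α/2} + z_β)/d)² = 1.333 × (3.242/0.31)².
n₁ = 1.333 × 109.37 = 145.8.
Round up: n₁ = 146, giving n₂ = 3 × 146 = 438.

n₁ = 146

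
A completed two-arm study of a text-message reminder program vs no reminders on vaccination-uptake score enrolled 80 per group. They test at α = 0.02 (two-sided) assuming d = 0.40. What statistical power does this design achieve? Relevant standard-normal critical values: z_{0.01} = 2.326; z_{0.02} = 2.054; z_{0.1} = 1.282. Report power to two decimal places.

power ≈ 0.58

For two equal groups, power = Φ(d·√(n/2) − z_{α/2}).
d·√(n/2) = 0.40 × √(80/2) = 0.40 × 6.325 = 2.530.
z_β = 2.530 − 2.326 = 0.204.
Power = Φ(0.204) = 0.581.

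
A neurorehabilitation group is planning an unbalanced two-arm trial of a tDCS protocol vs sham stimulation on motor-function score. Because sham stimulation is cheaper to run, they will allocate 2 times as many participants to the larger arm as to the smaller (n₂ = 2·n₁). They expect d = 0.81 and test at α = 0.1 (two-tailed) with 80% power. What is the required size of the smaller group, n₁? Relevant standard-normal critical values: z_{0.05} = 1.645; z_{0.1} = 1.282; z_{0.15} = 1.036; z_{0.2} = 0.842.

With allocation ratio k = n₂/n₁ = 2, Var(x̄₁−x̄₂) = σ²(1/n₁ + 1/(k·n₁)) = σ²·(k+1)/(k·n₁).
So n₁ = (1 + 1/k)·((z_{α/2} + z_β)/d)² = 1.500 × (2.487/0.81)².
n₁ = 1.500 × 9.43 = 14.1.
Round up: n₁ = 15, giving n₂ = 2 × 15 = 30.

n₁ = 15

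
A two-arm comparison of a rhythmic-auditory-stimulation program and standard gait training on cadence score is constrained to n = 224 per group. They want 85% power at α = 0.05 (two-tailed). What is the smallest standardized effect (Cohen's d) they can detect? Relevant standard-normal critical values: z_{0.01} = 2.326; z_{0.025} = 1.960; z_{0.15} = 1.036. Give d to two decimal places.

d_min ≈ 0.28

For two independent groups of n = 224 each: d_min = (z_{α/2} + z_β)·√(2/n).
z-sum = 1.960 + 1.036 = 2.996.
d_min = 2.996 × √(2/224) = 2.996 × 0.0945 = 0.283.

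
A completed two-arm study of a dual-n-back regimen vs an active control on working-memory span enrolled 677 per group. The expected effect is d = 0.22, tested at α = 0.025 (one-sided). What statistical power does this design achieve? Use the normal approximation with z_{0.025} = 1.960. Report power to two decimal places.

power ≈ 0.98

For two equal groups, power = Φ(d·√(n/2) − z_{α}).
d·√(n/2) = 0.22 × √(677/2) = 0.22 × 18.398 = 4.048.
z_β = 4.048 − 1.960 = 2.088.
Power = Φ(2.088) = 0.982.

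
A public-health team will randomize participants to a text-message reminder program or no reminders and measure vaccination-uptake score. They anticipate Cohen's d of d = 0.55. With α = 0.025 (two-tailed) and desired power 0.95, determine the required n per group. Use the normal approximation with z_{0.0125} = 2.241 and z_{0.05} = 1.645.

n = 100 per group

For two independent groups with equal n: n = 2·((z_{α/2} + z_β) / d)².
z_{α/2} + z_β = 2.241 + 1.645 = 3.886.
n = 2 × (3.886 / 0.55)² = 2 × 7.065² = 2 × 49.92 = 99.8.
Round up to the next whole participant.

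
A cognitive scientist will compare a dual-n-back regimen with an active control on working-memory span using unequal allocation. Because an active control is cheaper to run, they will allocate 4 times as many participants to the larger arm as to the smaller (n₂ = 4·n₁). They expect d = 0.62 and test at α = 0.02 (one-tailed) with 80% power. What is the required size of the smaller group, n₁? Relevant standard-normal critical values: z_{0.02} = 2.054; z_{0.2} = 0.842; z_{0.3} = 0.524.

n₁ = 28

With allocation ratio k = n₂/n₁ = 4, Var(x̄₁−x̄₂) = σ²(1/n₁ + 1/(k·n₁)) = σ²·(k+1)/(k·n₁).
So n₁ = (1 + 1/k)·((z_{α} + z_β)/d)² = 1.250 × (2.896/0.62)².
n₁ = 1.250 × 21.82 = 27.3.
Round up: n₁ = 28, giving n₂ = 4 × 28 = 112.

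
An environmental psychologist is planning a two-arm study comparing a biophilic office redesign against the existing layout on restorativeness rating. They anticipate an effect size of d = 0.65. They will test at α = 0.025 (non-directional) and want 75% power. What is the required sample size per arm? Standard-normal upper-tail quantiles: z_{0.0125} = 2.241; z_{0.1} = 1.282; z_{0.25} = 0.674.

For two independent groups with equal n: n = 2·((z_{α/2} + z_β) / d)².
z_{α/2} + z_β = 2.241 + 0.674 = 2.915.
n = 2 × (2.915 / 0.65)² = 2 × 4.485² = 2 × 20.11 = 40.2.
Round up to the next whole participant.

n = 41 per group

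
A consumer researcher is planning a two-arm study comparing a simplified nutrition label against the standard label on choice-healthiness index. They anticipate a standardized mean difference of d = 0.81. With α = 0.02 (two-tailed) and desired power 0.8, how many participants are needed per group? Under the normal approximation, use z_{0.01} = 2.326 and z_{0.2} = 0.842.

For two independent groups with equal n: n = 2·((z_{α/2} + z_β) / d)².
z_{α/2} + z_β = 2.326 + 0.842 = 3.168.
n = 2 × (3.168 / 0.81)² = 2 × 3.911² = 2 × 15.30 = 30.6.
Round up to the next whole participant.

n = 31 per group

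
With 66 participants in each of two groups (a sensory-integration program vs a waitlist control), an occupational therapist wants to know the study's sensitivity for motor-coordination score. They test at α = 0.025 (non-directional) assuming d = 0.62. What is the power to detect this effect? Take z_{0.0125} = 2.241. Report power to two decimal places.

For two equal groups, power = Φ(d·√(n/2) − z_{α/2}).
d·√(n/2) = 0.62 × √(66/2) = 0.62 × 5.745 = 3.562.
z_β = 3.562 − 2.241 = 1.321.
Power = Φ(1.321) = 0.907.

power ≈ 0.91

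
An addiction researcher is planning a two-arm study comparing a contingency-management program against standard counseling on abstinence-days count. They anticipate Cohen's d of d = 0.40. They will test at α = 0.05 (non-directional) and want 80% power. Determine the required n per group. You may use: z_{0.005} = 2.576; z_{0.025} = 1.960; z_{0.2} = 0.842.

n = 99 per group

For two independent groups with equal n: n = 2·((z_{α/2} + z_β) / d)².
z_{α/2} + z_β = 1.960 + 0.842 = 2.802.
n = 2 × (2.802 / 0.40)² = 2 × 7.005² = 2 × 49.07 = 98.1.
Round up to the next whole participant.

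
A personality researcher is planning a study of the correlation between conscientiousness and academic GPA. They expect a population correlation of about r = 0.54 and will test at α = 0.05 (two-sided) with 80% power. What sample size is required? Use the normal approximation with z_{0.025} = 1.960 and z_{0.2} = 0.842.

n = 25

Fisher's z: C = ½·ln((1+r)/(1−r)) = ½·ln(3.3478) = 0.6042.
n = ((z_{α/2} + z_β)/C)² + 3.
(1.960 + 0.842) / 0.6042 = 2.802 / 0.6042 = 4.638.
n = 4.638² + 3 = 21.51 + 3 = 24.5.
Round up.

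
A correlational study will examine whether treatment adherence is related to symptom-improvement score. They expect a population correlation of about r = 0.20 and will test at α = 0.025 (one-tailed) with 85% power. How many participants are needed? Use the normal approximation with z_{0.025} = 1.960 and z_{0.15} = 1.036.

Fisher's z: C = ½·ln((1+r)/(1−r)) = ½·ln(1.5000) = 0.2027.
n = ((z_{α} + z_β)/C)² + 3.
(1.960 + 1.036) / 0.2027 = 2.996 / 0.2027 = 14.780.
n = 14.780² + 3 = 218.46 + 3 = 221.5.
Round up.

n = 222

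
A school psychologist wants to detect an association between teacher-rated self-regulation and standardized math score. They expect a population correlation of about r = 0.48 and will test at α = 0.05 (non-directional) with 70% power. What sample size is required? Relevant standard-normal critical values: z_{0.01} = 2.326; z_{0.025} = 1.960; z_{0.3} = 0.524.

Fisher's z: C = ½·ln((1+r)/(1−r)) = ½·ln(2.8462) = 0.5230.
n = ((z_{α/2} + z_β)/C)² + 3.
(1.960 + 0.524) / 0.5230 = 2.484 / 0.5230 = 4.750.
n = 4.750² + 3 = 22.56 + 3 = 25.6.
Round up.

n = 26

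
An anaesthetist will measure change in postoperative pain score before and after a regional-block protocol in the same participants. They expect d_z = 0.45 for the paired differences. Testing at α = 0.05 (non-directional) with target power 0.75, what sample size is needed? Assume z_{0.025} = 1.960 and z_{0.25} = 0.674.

n = 35 pairs

For a paired (one-sample on differences) test: n = ((z_{α/2} + z_β) / d)².
z_{α/2} + z_β = 1.960 + 0.674 = 2.634.
n = (2.634 / 0.45)² = 5.853² = 34.26.
Round up.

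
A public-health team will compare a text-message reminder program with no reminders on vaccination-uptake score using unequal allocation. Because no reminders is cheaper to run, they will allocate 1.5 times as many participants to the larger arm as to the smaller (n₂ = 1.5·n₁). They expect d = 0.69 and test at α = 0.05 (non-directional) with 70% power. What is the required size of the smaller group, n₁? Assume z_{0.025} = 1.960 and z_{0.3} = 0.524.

With allocation ratio k = n₂/n₁ = 1.5, Var(x̄₁−x̄₂) = σ²(1/n₁ + 1/(k·n₁)) = σ²·(k+1)/(k·n₁).
So n₁ = (1 + 1/k)·((z_{α/2} + z_β)/d)² = 1.667 × (2.484/0.69)².
n₁ = 1.667 × 12.96 = 21.6.
Round up: n₁ = 22, giving n₂ = 1.5 × 22 = 33.

n₁ = 22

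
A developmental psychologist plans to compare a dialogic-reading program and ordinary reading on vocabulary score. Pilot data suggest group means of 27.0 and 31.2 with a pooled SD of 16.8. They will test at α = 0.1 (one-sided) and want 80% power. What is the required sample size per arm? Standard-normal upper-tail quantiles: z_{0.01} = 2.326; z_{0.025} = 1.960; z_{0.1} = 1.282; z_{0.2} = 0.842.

Cohen's d = |M₁ − M₂| / SD_pooled = |27.0 − 31.2| / 16.8 = 4.2 / 16.8 = 0.250.
For two independent groups with equal n: n = 2·((z_{α} + z_β) / d)².
z_{α} + z_β = 1.282 + 0.842 = 2.124.
n = 2 × (2.124 / 0.250)² = 2 × 8.496² = 2 × 72.18 = 144.4.
Round up to the next whole participant.

n = 145 per group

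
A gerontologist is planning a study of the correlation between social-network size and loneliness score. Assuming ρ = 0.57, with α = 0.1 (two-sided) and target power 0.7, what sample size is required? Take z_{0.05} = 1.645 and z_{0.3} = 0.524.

n = 15

Fisher's z: C = ½·ln((1+r)/(1−r)) = ½·ln(3.6512) = 0.6475.
n = ((z_{α/2} + z_β)/C)² + 3.
(1.645 + 0.524) / 0.6475 = 2.169 / 0.6475 = 3.350.
n = 3.350² + 3 = 11.22 + 3 = 14.2.
Round up.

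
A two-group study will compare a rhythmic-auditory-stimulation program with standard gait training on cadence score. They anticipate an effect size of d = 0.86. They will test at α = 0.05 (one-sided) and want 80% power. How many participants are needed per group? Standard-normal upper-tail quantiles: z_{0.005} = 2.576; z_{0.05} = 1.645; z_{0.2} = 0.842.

n = 17 per group

For two independent groups with equal n: n = 2·((z_{α} + z_β) / d)².
z_{α} + z_β = 1.645 + 0.842 = 2.487.
n = 2 × (2.487 / 0.86)² = 2 × 2.892² = 2 × 8.36 = 16.7.
Round up to the next whole participant.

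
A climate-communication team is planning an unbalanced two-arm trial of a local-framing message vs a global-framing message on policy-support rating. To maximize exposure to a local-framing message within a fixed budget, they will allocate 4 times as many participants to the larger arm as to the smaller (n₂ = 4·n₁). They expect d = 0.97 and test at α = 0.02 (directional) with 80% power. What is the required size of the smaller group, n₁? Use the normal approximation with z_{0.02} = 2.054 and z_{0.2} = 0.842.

n₁ = 12

With allocation ratio k = n₂/n₁ = 4, Var(x̄₁−x̄₂) = σ²(1/n₁ + 1/(k·n₁)) = σ²·(k+1)/(k·n₁).
So n₁ = (1 + 1/k)·((z_{α} + z_β)/d)² = 1.250 × (2.896/0.97)².
n₁ = 1.250 × 8.91 = 11.1.
Round up: n₁ = 12, giving n₂ = 4 × 12 = 48.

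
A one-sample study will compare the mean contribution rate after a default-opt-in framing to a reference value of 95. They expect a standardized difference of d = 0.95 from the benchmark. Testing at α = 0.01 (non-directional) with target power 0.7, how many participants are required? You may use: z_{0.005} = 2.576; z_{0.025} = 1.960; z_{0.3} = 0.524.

For a one-sample test: n = ((z_{α/2} + z_β) / d)².
z_{α/2} + z_β = 2.576 + 0.524 = 3.100.
n = (3.100 / 0.95)² = 3.263² = 10.65.
Round up.

n = 11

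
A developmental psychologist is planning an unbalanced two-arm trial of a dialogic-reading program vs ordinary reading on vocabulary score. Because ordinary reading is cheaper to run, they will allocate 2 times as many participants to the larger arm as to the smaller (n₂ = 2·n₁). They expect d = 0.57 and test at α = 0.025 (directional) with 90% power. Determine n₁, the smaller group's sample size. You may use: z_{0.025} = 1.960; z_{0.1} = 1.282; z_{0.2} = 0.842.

With allocation ratio k = n₂/n₁ = 2, Var(x̄₁−x̄₂) = σ²(1/n₁ + 1/(k·n₁)) = σ²·(k+1)/(k·n₁).
So n₁ = (1 + 1/k)·((z_{α} + z_β)/d)² = 1.500 × (3.242/0.57)².
n₁ = 1.500 × 32.35 = 48.5.
Round up: n₁ = 49, giving n₂ = 2 × 49 = 98.

n₁ = 49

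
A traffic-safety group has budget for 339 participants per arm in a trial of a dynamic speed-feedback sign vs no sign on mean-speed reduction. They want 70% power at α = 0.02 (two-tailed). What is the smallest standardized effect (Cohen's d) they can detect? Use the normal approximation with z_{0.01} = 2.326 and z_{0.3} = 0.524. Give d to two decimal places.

d_min ≈ 0.22

For two independent groups of n = 339 each: d_min = (z_{α/2} + z_β)·√(2/n).
z-sum = 2.326 + 0.524 = 2.850.
d_min = 2.850 × √(2/339) = 2.850 × 0.0768 = 0.219.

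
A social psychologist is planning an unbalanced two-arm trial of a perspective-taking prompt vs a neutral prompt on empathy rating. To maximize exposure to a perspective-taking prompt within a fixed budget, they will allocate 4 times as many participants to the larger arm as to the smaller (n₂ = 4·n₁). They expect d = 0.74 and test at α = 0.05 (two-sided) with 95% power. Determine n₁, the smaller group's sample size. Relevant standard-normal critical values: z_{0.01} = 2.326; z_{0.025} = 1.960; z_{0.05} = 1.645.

n₁ = 30

With allocation ratio k = n₂/n₁ = 4, Var(x̄₁−x̄₂) = σ²(1/n₁ + 1/(k·n₁)) = σ²·(k+1)/(k·n₁).
So n₁ = (1 + 1/k)·((z_{α/2} + z_β)/d)² = 1.250 × (3.605/0.74)².
n₁ = 1.250 × 23.73 = 29.7.
Round up: n₁ = 30, giving n₂ = 4 × 30 = 120.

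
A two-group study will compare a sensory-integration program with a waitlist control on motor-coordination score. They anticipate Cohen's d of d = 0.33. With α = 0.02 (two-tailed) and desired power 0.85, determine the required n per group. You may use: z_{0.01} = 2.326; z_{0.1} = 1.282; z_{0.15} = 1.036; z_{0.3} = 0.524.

For two independent groups with equal n: n = 2·((z_{α/2} + z_β) / d)².
z_{α/2} + z_β = 2.326 + 1.036 = 3.362.
n = 2 × (3.362 / 0.33)² = 2 × 10.188² = 2 × 103.79 = 207.6.
Round up to the next whole participant.

n = 208 per group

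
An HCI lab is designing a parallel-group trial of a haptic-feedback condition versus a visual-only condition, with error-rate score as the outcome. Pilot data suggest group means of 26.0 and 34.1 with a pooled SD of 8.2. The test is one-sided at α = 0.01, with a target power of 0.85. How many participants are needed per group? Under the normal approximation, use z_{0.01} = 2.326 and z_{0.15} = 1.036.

Cohen's d = |M₁ − M₂| / SD_pooled = |26.0 − 34.1| / 8.2 = 8.1 / 8.2 = 0.988.
For two independent groups with equal n: n = 2·((z_{α} + z_β) / d)².
z_{α} + z_β = 2.326 + 1.036 = 3.362.
n = 2 × (3.362 / 0.988)² = 2 × 3.403² = 2 × 11.58 = 23.2.
Round up to the next whole participant.

n = 24 per group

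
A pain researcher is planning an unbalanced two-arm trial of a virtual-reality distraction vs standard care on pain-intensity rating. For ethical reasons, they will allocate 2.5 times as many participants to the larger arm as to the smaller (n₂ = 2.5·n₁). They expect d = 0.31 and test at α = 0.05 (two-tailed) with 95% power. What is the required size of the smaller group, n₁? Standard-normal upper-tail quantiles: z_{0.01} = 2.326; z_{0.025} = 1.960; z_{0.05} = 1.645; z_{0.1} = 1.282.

With allocation ratio k = n₂/n₁ = 2.5, Var(x̄₁−x̄₂) = σ²(1/n₁ + 1/(k·n₁)) = σ²·(k+1)/(k·n₁).
So n₁ = (1 + 1/k)·((z_{α/2} + z_β)/d)² = 1.400 × (3.605/0.31)².
n₁ = 1.400 × 135.23 = 189.3.
Round up: n₁ = 190, giving n₂ = 2.5 × 190 = 475.

n₁ = 190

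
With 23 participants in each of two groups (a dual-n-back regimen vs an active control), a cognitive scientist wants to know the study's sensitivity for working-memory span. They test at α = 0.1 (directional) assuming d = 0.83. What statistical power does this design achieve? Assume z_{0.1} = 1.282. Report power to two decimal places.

power ≈ 0.94

For two equal groups, power = Φ(d·√(n/2) − z_{α}).
d·√(n/2) = 0.83 × √(23/2) = 0.83 × 3.391 = 2.815.
z_β = 2.815 − 1.282 = 1.533.
Power = Φ(1.533) = 0.937.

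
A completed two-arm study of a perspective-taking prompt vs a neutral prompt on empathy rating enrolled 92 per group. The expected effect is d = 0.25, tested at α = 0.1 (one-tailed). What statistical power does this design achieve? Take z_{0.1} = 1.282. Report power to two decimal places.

For two equal groups, power = Φ(d·√(n/2) − z_{α}).
d·√(n/2) = 0.25 × √(92/2) = 0.25 × 6.782 = 1.696.
z_β = 1.696 − 1.282 = 0.414.
Power = Φ(0.414) = 0.660.

power ≈ 0.66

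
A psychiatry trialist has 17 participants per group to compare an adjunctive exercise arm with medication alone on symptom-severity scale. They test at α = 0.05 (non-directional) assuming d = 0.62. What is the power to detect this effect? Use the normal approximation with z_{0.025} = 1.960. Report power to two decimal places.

power ≈ 0.44

For two equal groups, power = Φ(d·√(n/2) − z_{α/2}).
d·√(n/2) = 0.62 × √(17/2) = 0.62 × 2.915 = 1.808.
z_β = 1.808 − 1.960 = -0.152.
Power = Φ(-0.152) = 0.439.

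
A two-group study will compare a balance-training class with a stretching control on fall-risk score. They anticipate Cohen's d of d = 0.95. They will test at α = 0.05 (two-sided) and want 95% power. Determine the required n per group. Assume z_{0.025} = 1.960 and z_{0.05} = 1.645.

n = 29 per group

For two independent groups with equal n: n = 2·((z_{α/2} + z_β) / d)².
z_{α/2} + z_β = 1.960 + 1.645 = 3.605.
n = 2 × (3.605 / 0.95)² = 2 × 3.795² = 2 × 14.40 = 28.8.
Round up to the next whole participant.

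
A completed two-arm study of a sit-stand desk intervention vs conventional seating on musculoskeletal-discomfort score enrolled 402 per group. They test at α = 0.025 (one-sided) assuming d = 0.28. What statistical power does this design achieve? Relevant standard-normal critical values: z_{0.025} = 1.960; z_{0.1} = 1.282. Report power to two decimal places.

power ≈ 0.98

For two equal groups, power = Φ(d·√(n/2) − z_{α}).
d·√(n/2) = 0.28 × √(402/2) = 0.28 × 14.177 = 3.970.
z_β = 3.970 − 1.960 = 2.010.
Power = Φ(2.010) = 0.978.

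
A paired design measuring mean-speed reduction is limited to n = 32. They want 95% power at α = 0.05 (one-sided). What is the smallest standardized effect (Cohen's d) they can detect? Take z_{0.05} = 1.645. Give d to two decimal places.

d_min ≈ 0.58

For a single sample (or paired design) of n = 32: d_min = (z_{α} + z_β)/√n.
z-sum = 1.645 + 1.645 = 3.290.
d_min = 3.290 / √32 = 3.290 / 5.657 = 0.582.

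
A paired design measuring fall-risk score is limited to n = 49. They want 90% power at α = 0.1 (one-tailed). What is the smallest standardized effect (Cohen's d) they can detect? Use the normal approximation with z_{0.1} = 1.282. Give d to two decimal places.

For a single sample (or paired design) of n = 49: d_min = (z_{α} + z_β)/√n.
z-sum = 1.282 + 1.282 = 2.564.
d_min = 2.564 / √49 = 2.564 / 7.000 = 0.366.

d_min ≈ 0.37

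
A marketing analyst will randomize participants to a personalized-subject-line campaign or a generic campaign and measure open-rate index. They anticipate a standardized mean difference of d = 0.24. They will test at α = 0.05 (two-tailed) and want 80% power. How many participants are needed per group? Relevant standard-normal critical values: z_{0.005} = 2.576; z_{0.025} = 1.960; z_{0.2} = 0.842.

n = 273 per group

For two independent groups with equal n: n = 2·((z_{α/2} + z_β) / d)².
z_{α/2} + z_β = 1.960 + 0.842 = 2.802.
n = 2 × (2.802 / 0.24)² = 2 × 11.675² = 2 × 136.31 = 272.6.
Round up to the next whole participant.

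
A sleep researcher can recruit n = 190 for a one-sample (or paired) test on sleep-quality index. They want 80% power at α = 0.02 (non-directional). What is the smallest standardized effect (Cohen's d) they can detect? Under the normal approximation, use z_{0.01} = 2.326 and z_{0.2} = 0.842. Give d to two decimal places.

For a single sample (or paired design) of n = 190: d_min = (z_{α/2} + z_β)/√n.
z-sum = 2.326 + 0.842 = 3.168.
d_min = 3.168 / √190 = 3.168 / 13.784 = 0.230.

d_min ≈ 0.23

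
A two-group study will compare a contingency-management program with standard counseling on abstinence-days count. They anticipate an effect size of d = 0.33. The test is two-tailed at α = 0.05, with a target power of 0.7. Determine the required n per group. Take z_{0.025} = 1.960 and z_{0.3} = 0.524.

n = 114 per group

For two independent groups with equal n: n = 2·((z_{α/2} + z_β) / d)².
z_{α/2} + z_β = 1.960 + 0.524 = 2.484.
n = 2 × (2.484 / 0.33)² = 2 × 7.527² = 2 × 56.66 = 113.3.
Round up to the next whole participant.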